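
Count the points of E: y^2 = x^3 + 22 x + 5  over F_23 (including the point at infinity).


For each x in F_23, count y with y^2 = x^3 + 22 x + 5 mod 23:
  x = 3: RHS = 6, y in [11, 12]  -> 2 point(s)
  x = 6: RHS = 8, y in [10, 13]  -> 2 point(s)
  x = 8: RHS = 3, y in [7, 16]  -> 2 point(s)
  x = 9: RHS = 12, y in [9, 14]  -> 2 point(s)
  x = 10: RHS = 6, y in [11, 12]  -> 2 point(s)
  x = 13: RHS = 4, y in [2, 21]  -> 2 point(s)
  x = 17: RHS = 2, y in [5, 18]  -> 2 point(s)
  x = 18: RHS = 0, y in [0]  -> 1 point(s)
  x = 20: RHS = 4, y in [2, 21]  -> 2 point(s)
Affine points: 17. Add the point at infinity: total = 18.

#E(F_23) = 18


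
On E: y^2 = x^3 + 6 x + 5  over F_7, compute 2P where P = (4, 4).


Doubling: s = (3 x1^2 + a) / (2 y1)
s = (3*4^2 + 6) / (2*4) mod 7 = 5
x3 = s^2 - 2 x1 mod 7 = 5^2 - 2*4 = 3
y3 = s (x1 - x3) - y1 mod 7 = 5 * (4 - 3) - 4 = 1

2P = (3, 1)


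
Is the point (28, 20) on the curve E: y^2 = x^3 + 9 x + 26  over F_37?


Check whether y^2 = x^3 + 9 x + 26 (mod 37) for (x, y) = (28, 20).
LHS: y^2 = 20^2 mod 37 = 30
RHS: x^3 + 9 x + 26 = 28^3 + 9*28 + 26 mod 37 = 30
LHS = RHS

Yes, on the curve


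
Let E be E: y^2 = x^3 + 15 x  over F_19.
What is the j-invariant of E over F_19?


Delta = -16(4 a^3 + 27 b^2) mod 19 = 11
-1728 * (4 a)^3 = -1728 * (4*15)^3 mod 19 = 8
j = 8 * 11^(-1) mod 19 = 18

j = 18 (mod 19)


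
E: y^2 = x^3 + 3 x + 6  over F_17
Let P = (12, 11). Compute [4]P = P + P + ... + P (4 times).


k = 4 = 100_2 (binary, LSB first: 001)
Double-and-add from P = (12, 11):
  bit 0 = 0: acc unchanged = O
  bit 1 = 0: acc unchanged = O
  bit 2 = 1: acc = O + (7, 8) = (7, 8)

4P = (7, 8)


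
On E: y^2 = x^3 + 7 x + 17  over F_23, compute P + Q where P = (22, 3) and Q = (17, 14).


P != Q, so use the chord formula.
s = (y2 - y1) / (x2 - x1) = (11) / (18) mod 23 = 7
x3 = s^2 - x1 - x2 mod 23 = 7^2 - 22 - 17 = 10
y3 = s (x1 - x3) - y1 mod 23 = 7 * (22 - 10) - 3 = 12

P + Q = (10, 12)


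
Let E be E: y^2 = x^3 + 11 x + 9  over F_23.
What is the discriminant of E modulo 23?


4 a^3 + 27 b^2 = 4*11^3 + 27*9^2 = 5324 + 2187 = 7511
Delta = -16 * (7511) = -120176
Delta mod 23 = 22

Delta = 22 (mod 23)


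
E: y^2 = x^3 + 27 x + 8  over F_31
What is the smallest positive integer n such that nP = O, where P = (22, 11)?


Compute successive multiples of P until we hit O:
  1P = (22, 11)
  2P = (19, 23)
  3P = (6, 18)
  4P = (13, 18)
  5P = (10, 21)
  6P = (4, 5)
  7P = (12, 13)
  8P = (2, 16)
  ... (continuing to 35P)
  35P = O

ord(P) = 35


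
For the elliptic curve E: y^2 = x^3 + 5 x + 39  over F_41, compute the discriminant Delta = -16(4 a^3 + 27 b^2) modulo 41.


4 a^3 + 27 b^2 = 4*5^3 + 27*39^2 = 500 + 41067 = 41567
Delta = -16 * (41567) = -665072
Delta mod 41 = 30

Delta = 30 (mod 41)


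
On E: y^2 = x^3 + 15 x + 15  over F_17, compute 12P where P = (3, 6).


k = 12 = 1100_2 (binary, LSB first: 0011)
Double-and-add from P = (3, 6):
  bit 0 = 0: acc unchanged = O
  bit 1 = 0: acc unchanged = O
  bit 2 = 1: acc = O + (0, 7) = (0, 7)
  bit 3 = 1: acc = (0, 7) + (8, 16) = (10, 3)

12P = (10, 3)


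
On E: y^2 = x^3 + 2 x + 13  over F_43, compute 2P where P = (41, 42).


Doubling: s = (3 x1^2 + a) / (2 y1)
s = (3*41^2 + 2) / (2*42) mod 43 = 36
x3 = s^2 - 2 x1 mod 43 = 36^2 - 2*41 = 10
y3 = s (x1 - x3) - y1 mod 43 = 36 * (41 - 10) - 42 = 42

2P = (10, 42)


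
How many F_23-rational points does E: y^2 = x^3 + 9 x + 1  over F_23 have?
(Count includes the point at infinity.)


For each x in F_23, count y with y^2 = x^3 + 9 x + 1 mod 23:
  x = 0: RHS = 1, y in [1, 22]  -> 2 point(s)
  x = 2: RHS = 4, y in [2, 21]  -> 2 point(s)
  x = 3: RHS = 9, y in [3, 20]  -> 2 point(s)
  x = 4: RHS = 9, y in [3, 20]  -> 2 point(s)
  x = 6: RHS = 18, y in [8, 15]  -> 2 point(s)
  x = 7: RHS = 16, y in [4, 19]  -> 2 point(s)
  x = 9: RHS = 6, y in [11, 12]  -> 2 point(s)
  x = 16: RHS = 9, y in [3, 20]  -> 2 point(s)
  x = 19: RHS = 16, y in [4, 19]  -> 2 point(s)
  x = 20: RHS = 16, y in [4, 19]  -> 2 point(s)
Affine points: 20. Add the point at infinity: total = 21.

#E(F_23) = 21


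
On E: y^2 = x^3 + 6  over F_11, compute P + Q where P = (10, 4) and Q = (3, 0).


P != Q, so use the chord formula.
s = (y2 - y1) / (x2 - x1) = (7) / (4) mod 11 = 10
x3 = s^2 - x1 - x2 mod 11 = 10^2 - 10 - 3 = 10
y3 = s (x1 - x3) - y1 mod 11 = 10 * (10 - 10) - 4 = 7

P + Q = (10, 7)


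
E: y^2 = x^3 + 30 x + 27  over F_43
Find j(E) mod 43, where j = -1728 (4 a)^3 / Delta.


Delta = -16(4 a^3 + 27 b^2) mod 43 = 2
-1728 * (4 a)^3 = -1728 * (4*30)^3 mod 43 = 27
j = 27 * 2^(-1) mod 43 = 35

j = 35 (mod 43)


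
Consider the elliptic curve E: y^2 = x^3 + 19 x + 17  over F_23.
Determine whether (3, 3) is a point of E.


Check whether y^2 = x^3 + 19 x + 17 (mod 23) for (x, y) = (3, 3).
LHS: y^2 = 3^2 mod 23 = 9
RHS: x^3 + 19 x + 17 = 3^3 + 19*3 + 17 mod 23 = 9
LHS = RHS

Yes, on the curve


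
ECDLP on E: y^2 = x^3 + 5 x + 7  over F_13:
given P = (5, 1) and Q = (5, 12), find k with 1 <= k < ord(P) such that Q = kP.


Enumerate multiples of P until we hit Q = (5, 12):
  1P = (5, 1)
  2P = (4, 0)
  3P = (5, 12)
Match found at i = 3.

k = 3


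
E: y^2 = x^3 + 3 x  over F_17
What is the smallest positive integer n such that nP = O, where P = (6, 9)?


Compute successive multiples of P until we hit O:
  1P = (6, 9)
  2P = (1, 2)
  3P = (14, 7)
  4P = (13, 14)
  5P = (11, 2)
  6P = (4, 12)
  7P = (5, 15)
  8P = (8, 3)
  ... (continuing to 26P)
  26P = O

ord(P) = 26


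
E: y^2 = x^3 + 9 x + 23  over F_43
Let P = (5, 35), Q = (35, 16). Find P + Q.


P != Q, so use the chord formula.
s = (y2 - y1) / (x2 - x1) = (24) / (30) mod 43 = 18
x3 = s^2 - x1 - x2 mod 43 = 18^2 - 5 - 35 = 26
y3 = s (x1 - x3) - y1 mod 43 = 18 * (5 - 26) - 35 = 17

P + Q = (26, 17)


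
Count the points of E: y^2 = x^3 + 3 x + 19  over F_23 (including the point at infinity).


For each x in F_23, count y with y^2 = x^3 + 3 x + 19 mod 23:
  x = 1: RHS = 0, y in [0]  -> 1 point(s)
  x = 3: RHS = 9, y in [3, 20]  -> 2 point(s)
  x = 4: RHS = 3, y in [7, 16]  -> 2 point(s)
  x = 6: RHS = 0, y in [0]  -> 1 point(s)
  x = 8: RHS = 3, y in [7, 16]  -> 2 point(s)
  x = 9: RHS = 16, y in [4, 19]  -> 2 point(s)
  x = 11: RHS = 3, y in [7, 16]  -> 2 point(s)
  x = 12: RHS = 12, y in [9, 14]  -> 2 point(s)
  x = 13: RHS = 1, y in [1, 22]  -> 2 point(s)
  x = 15: RHS = 12, y in [9, 14]  -> 2 point(s)
  x = 16: RHS = 0, y in [0]  -> 1 point(s)
  x = 19: RHS = 12, y in [9, 14]  -> 2 point(s)
  x = 20: RHS = 6, y in [11, 12]  -> 2 point(s)
Affine points: 23. Add the point at infinity: total = 24.

#E(F_23) = 24


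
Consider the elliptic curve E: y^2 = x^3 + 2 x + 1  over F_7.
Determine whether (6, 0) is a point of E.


Check whether y^2 = x^3 + 2 x + 1 (mod 7) for (x, y) = (6, 0).
LHS: y^2 = 0^2 mod 7 = 0
RHS: x^3 + 2 x + 1 = 6^3 + 2*6 + 1 mod 7 = 5
LHS != RHS

No, not on the curve


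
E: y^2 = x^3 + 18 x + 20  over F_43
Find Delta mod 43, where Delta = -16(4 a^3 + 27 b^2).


4 a^3 + 27 b^2 = 4*18^3 + 27*20^2 = 23328 + 10800 = 34128
Delta = -16 * (34128) = -546048
Delta mod 43 = 9

Delta = 9 (mod 43)


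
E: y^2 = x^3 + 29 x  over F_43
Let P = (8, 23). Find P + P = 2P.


Doubling: s = (3 x1^2 + a) / (2 y1)
s = (3*8^2 + 29) / (2*23) mod 43 = 2
x3 = s^2 - 2 x1 mod 43 = 2^2 - 2*8 = 31
y3 = s (x1 - x3) - y1 mod 43 = 2 * (8 - 31) - 23 = 17

2P = (31, 17)


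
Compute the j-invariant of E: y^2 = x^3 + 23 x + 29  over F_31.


Delta = -16(4 a^3 + 27 b^2) mod 31 = 9
-1728 * (4 a)^3 = -1728 * (4*23)^3 mod 31 = 23
j = 23 * 9^(-1) mod 31 = 6

j = 6 (mod 31)


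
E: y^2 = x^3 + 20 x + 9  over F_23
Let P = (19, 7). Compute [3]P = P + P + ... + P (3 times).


k = 3 = 11_2 (binary, LSB first: 11)
Double-and-add from P = (19, 7):
  bit 0 = 1: acc = O + (19, 7) = (19, 7)
  bit 1 = 1: acc = (19, 7) + (10, 17) = (10, 6)

3P = (10, 6)


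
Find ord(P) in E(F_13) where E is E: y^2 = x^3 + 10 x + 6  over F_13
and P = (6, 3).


Compute successive multiples of P until we hit O:
  1P = (6, 3)
  2P = (5, 8)
  3P = (1, 11)
  4P = (7, 9)
  5P = (10, 12)
  6P = (11, 2)
  7P = (8, 0)
  8P = (11, 11)
  ... (continuing to 14P)
  14P = O

ord(P) = 14


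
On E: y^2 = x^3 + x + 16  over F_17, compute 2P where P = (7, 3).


Doubling: s = (3 x1^2 + a) / (2 y1)
s = (3*7^2 + 1) / (2*3) mod 17 = 2
x3 = s^2 - 2 x1 mod 17 = 2^2 - 2*7 = 7
y3 = s (x1 - x3) - y1 mod 17 = 2 * (7 - 7) - 3 = 14

2P = (7, 14)


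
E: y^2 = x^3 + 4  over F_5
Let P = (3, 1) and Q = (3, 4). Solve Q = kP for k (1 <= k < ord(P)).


Enumerate multiples of P until we hit Q = (3, 4):
  1P = (3, 1)
  2P = (0, 2)
  3P = (1, 0)
  4P = (0, 3)
  5P = (3, 4)
Match found at i = 5.

k = 5


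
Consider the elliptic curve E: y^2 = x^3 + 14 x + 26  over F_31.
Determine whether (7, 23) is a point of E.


Check whether y^2 = x^3 + 14 x + 26 (mod 31) for (x, y) = (7, 23).
LHS: y^2 = 23^2 mod 31 = 2
RHS: x^3 + 14 x + 26 = 7^3 + 14*7 + 26 mod 31 = 2
LHS = RHS

Yes, on the curve


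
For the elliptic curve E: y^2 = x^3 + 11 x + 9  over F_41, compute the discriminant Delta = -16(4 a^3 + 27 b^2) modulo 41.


4 a^3 + 27 b^2 = 4*11^3 + 27*9^2 = 5324 + 2187 = 7511
Delta = -16 * (7511) = -120176
Delta mod 41 = 36

Delta = 36 (mod 41)


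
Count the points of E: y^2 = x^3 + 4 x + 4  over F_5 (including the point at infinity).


For each x in F_5, count y with y^2 = x^3 + 4 x + 4 mod 5:
  x = 0: RHS = 4, y in [2, 3]  -> 2 point(s)
  x = 1: RHS = 4, y in [2, 3]  -> 2 point(s)
  x = 2: RHS = 0, y in [0]  -> 1 point(s)
  x = 4: RHS = 4, y in [2, 3]  -> 2 point(s)
Affine points: 7. Add the point at infinity: total = 8.

#E(F_5) = 8


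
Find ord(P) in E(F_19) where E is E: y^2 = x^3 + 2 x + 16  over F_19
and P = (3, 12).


Compute successive multiples of P until we hit O:
  1P = (3, 12)
  2P = (17, 17)
  3P = (0, 4)
  4P = (2, 16)
  5P = (11, 1)
  6P = (6, 4)
  7P = (15, 1)
  8P = (12, 1)
  ... (continuing to 20P)
  20P = O

ord(P) = 20


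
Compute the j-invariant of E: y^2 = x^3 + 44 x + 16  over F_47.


Delta = -16(4 a^3 + 27 b^2) mod 47 = 35
-1728 * (4 a)^3 = -1728 * (4*44)^3 mod 47 = 27
j = 27 * 35^(-1) mod 47 = 33

j = 33 (mod 47)


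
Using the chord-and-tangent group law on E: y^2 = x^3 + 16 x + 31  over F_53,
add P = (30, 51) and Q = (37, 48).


P != Q, so use the chord formula.
s = (y2 - y1) / (x2 - x1) = (50) / (7) mod 53 = 45
x3 = s^2 - x1 - x2 mod 53 = 45^2 - 30 - 37 = 50
y3 = s (x1 - x3) - y1 mod 53 = 45 * (30 - 50) - 51 = 3

P + Q = (50, 3)


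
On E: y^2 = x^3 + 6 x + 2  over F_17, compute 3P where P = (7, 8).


k = 3 = 11_2 (binary, LSB first: 11)
Double-and-add from P = (7, 8):
  bit 0 = 1: acc = O + (7, 8) = (7, 8)
  bit 1 = 1: acc = (7, 8) + (3, 9) = (6, 13)

3P = (6, 13)


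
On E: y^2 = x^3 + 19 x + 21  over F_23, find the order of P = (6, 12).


Compute successive multiples of P until we hit O:
  1P = (6, 12)
  2P = (17, 17)
  3P = (8, 8)
  4P = (13, 2)
  5P = (22, 1)
  6P = (20, 12)
  7P = (20, 11)
  8P = (22, 22)
  ... (continuing to 13P)
  13P = O

ord(P) = 13


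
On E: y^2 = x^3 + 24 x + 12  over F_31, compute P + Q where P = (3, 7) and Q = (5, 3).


P != Q, so use the chord formula.
s = (y2 - y1) / (x2 - x1) = (27) / (2) mod 31 = 29
x3 = s^2 - x1 - x2 mod 31 = 29^2 - 3 - 5 = 27
y3 = s (x1 - x3) - y1 mod 31 = 29 * (3 - 27) - 7 = 10

P + Q = (27, 10)


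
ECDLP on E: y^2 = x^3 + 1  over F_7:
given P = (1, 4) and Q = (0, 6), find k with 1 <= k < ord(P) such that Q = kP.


Enumerate multiples of P until we hit Q = (0, 6):
  1P = (1, 4)
  2P = (0, 6)
Match found at i = 2.

k = 2


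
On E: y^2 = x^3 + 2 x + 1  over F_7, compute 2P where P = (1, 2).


Doubling: s = (3 x1^2 + a) / (2 y1)
s = (3*1^2 + 2) / (2*2) mod 7 = 3
x3 = s^2 - 2 x1 mod 7 = 3^2 - 2*1 = 0
y3 = s (x1 - x3) - y1 mod 7 = 3 * (1 - 0) - 2 = 1

2P = (0, 1)


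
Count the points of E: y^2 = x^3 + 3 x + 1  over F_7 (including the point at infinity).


For each x in F_7, count y with y^2 = x^3 + 3 x + 1 mod 7:
  x = 0: RHS = 1, y in [1, 6]  -> 2 point(s)
  x = 2: RHS = 1, y in [1, 6]  -> 2 point(s)
  x = 3: RHS = 2, y in [3, 4]  -> 2 point(s)
  x = 4: RHS = 0, y in [0]  -> 1 point(s)
  x = 5: RHS = 1, y in [1, 6]  -> 2 point(s)
  x = 6: RHS = 4, y in [2, 5]  -> 2 point(s)
Affine points: 11. Add the point at infinity: total = 12.

#E(F_7) = 12


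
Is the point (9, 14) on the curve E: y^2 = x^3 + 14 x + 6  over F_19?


Check whether y^2 = x^3 + 14 x + 6 (mod 19) for (x, y) = (9, 14).
LHS: y^2 = 14^2 mod 19 = 6
RHS: x^3 + 14 x + 6 = 9^3 + 14*9 + 6 mod 19 = 6
LHS = RHS

Yes, on the curve


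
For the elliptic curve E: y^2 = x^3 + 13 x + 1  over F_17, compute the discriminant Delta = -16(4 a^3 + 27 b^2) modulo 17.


4 a^3 + 27 b^2 = 4*13^3 + 27*1^2 = 8788 + 27 = 8815
Delta = -16 * (8815) = -141040
Delta mod 17 = 9

Delta = 9 (mod 17)


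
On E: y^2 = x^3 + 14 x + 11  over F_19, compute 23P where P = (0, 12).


k = 23 = 10111_2 (binary, LSB first: 11101)
Double-and-add from P = (0, 12):
  bit 0 = 1: acc = O + (0, 12) = (0, 12)
  bit 1 = 1: acc = (0, 12) + (1, 8) = (15, 10)
  bit 2 = 1: acc = (15, 10) + (9, 12) = (12, 8)
  bit 3 = 0: acc unchanged = (12, 8)
  bit 4 = 1: acc = (12, 8) + (6, 8) = (1, 11)

23P = (1, 11)


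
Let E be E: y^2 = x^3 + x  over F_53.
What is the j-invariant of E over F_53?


Delta = -16(4 a^3 + 27 b^2) mod 53 = 42
-1728 * (4 a)^3 = -1728 * (4*1)^3 mod 53 = 19
j = 19 * 42^(-1) mod 53 = 32

j = 32 (mod 53)


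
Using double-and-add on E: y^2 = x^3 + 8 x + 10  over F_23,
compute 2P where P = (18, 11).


k = 2 = 10_2 (binary, LSB first: 01)
Double-and-add from P = (18, 11):
  bit 0 = 0: acc unchanged = O
  bit 1 = 1: acc = O + (22, 22) = (22, 22)

2P = (22, 22)


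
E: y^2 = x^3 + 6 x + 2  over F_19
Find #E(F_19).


For each x in F_19, count y with y^2 = x^3 + 6 x + 2 mod 19:
  x = 1: RHS = 9, y in [3, 16]  -> 2 point(s)
  x = 3: RHS = 9, y in [3, 16]  -> 2 point(s)
  x = 5: RHS = 5, y in [9, 10]  -> 2 point(s)
  x = 6: RHS = 7, y in [8, 11]  -> 2 point(s)
  x = 7: RHS = 7, y in [8, 11]  -> 2 point(s)
  x = 8: RHS = 11, y in [7, 12]  -> 2 point(s)
  x = 9: RHS = 6, y in [5, 14]  -> 2 point(s)
  x = 10: RHS = 17, y in [6, 13]  -> 2 point(s)
  x = 12: RHS = 16, y in [4, 15]  -> 2 point(s)
  x = 13: RHS = 16, y in [4, 15]  -> 2 point(s)
  x = 15: RHS = 9, y in [3, 16]  -> 2 point(s)
  x = 17: RHS = 1, y in [1, 18]  -> 2 point(s)
Affine points: 24. Add the point at infinity: total = 25.

#E(F_19) = 25


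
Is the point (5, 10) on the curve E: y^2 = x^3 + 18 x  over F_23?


Check whether y^2 = x^3 + 18 x + 0 (mod 23) for (x, y) = (5, 10).
LHS: y^2 = 10^2 mod 23 = 8
RHS: x^3 + 18 x + 0 = 5^3 + 18*5 + 0 mod 23 = 8
LHS = RHS

Yes, on the curve


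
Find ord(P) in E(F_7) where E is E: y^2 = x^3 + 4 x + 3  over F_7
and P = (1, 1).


Compute successive multiples of P until we hit O:
  1P = (1, 1)
  2P = (5, 6)
  3P = (3, 0)
  4P = (5, 1)
  5P = (1, 6)
  6P = O

ord(P) = 6


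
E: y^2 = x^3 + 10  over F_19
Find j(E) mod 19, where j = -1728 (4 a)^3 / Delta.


Delta = -16(4 a^3 + 27 b^2) mod 19 = 6
-1728 * (4 a)^3 = -1728 * (4*0)^3 mod 19 = 0
j = 0 * 6^(-1) mod 19 = 0

j = 0 (mod 19)


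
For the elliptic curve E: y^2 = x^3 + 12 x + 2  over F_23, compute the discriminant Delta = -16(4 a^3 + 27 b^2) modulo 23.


4 a^3 + 27 b^2 = 4*12^3 + 27*2^2 = 6912 + 108 = 7020
Delta = -16 * (7020) = -112320
Delta mod 23 = 12

Delta = 12 (mod 23)


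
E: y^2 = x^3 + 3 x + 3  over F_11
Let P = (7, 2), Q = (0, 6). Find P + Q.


P != Q, so use the chord formula.
s = (y2 - y1) / (x2 - x1) = (4) / (4) mod 11 = 1
x3 = s^2 - x1 - x2 mod 11 = 1^2 - 7 - 0 = 5
y3 = s (x1 - x3) - y1 mod 11 = 1 * (7 - 5) - 2 = 0

P + Q = (5, 0)


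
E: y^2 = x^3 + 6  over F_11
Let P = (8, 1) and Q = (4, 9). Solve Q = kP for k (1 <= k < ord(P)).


Enumerate multiples of P until we hit Q = (4, 9):
  1P = (8, 1)
  2P = (4, 9)
Match found at i = 2.

k = 2


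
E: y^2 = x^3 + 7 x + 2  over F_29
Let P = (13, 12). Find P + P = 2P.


Doubling: s = (3 x1^2 + a) / (2 y1)
s = (3*13^2 + 7) / (2*12) mod 29 = 19
x3 = s^2 - 2 x1 mod 29 = 19^2 - 2*13 = 16
y3 = s (x1 - x3) - y1 mod 29 = 19 * (13 - 16) - 12 = 18

2P = (16, 18)


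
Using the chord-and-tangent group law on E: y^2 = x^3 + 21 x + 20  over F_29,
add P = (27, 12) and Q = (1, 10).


P != Q, so use the chord formula.
s = (y2 - y1) / (x2 - x1) = (27) / (3) mod 29 = 9
x3 = s^2 - x1 - x2 mod 29 = 9^2 - 27 - 1 = 24
y3 = s (x1 - x3) - y1 mod 29 = 9 * (27 - 24) - 12 = 15

P + Q = (24, 15)


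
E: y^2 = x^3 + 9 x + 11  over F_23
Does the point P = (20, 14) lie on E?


Check whether y^2 = x^3 + 9 x + 11 (mod 23) for (x, y) = (20, 14).
LHS: y^2 = 14^2 mod 23 = 12
RHS: x^3 + 9 x + 11 = 20^3 + 9*20 + 11 mod 23 = 3
LHS != RHS

No, not on the curve


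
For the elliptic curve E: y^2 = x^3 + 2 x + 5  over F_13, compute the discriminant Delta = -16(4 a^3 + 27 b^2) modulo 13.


4 a^3 + 27 b^2 = 4*2^3 + 27*5^2 = 32 + 675 = 707
Delta = -16 * (707) = -11312
Delta mod 13 = 11

Delta = 11 (mod 13)


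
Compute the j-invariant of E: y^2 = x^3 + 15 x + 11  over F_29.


Delta = -16(4 a^3 + 27 b^2) mod 29 = 7
-1728 * (4 a)^3 = -1728 * (4*15)^3 mod 29 = 9
j = 9 * 7^(-1) mod 29 = 22

j = 22 (mod 29)


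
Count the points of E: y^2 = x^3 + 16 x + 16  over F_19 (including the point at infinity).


For each x in F_19, count y with y^2 = x^3 + 16 x + 16 mod 19:
  x = 0: RHS = 16, y in [4, 15]  -> 2 point(s)
  x = 4: RHS = 11, y in [7, 12]  -> 2 point(s)
  x = 6: RHS = 5, y in [9, 10]  -> 2 point(s)
  x = 10: RHS = 17, y in [6, 13]  -> 2 point(s)
  x = 12: RHS = 17, y in [6, 13]  -> 2 point(s)
  x = 14: RHS = 1, y in [1, 18]  -> 2 point(s)
  x = 16: RHS = 17, y in [6, 13]  -> 2 point(s)
Affine points: 14. Add the point at infinity: total = 15.

#E(F_19) = 15


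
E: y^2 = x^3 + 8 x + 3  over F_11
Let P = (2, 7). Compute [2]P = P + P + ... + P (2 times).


k = 2 = 10_2 (binary, LSB first: 01)
Double-and-add from P = (2, 7):
  bit 0 = 0: acc unchanged = O
  bit 1 = 1: acc = O + (5, 6) = (5, 6)

2P = (5, 6)


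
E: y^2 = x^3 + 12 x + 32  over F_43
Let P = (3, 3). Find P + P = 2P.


Doubling: s = (3 x1^2 + a) / (2 y1)
s = (3*3^2 + 12) / (2*3) mod 43 = 28
x3 = s^2 - 2 x1 mod 43 = 28^2 - 2*3 = 4
y3 = s (x1 - x3) - y1 mod 43 = 28 * (3 - 4) - 3 = 12

2P = (4, 12)


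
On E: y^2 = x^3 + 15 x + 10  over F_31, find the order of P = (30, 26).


Compute successive multiples of P until we hit O:
  1P = (30, 26)
  2P = (4, 14)
  3P = (4, 17)
  4P = (30, 5)
  5P = O

ord(P) = 5


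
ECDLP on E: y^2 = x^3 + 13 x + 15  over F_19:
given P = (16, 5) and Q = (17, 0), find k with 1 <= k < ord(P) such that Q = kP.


Enumerate multiples of P until we hit Q = (17, 0):
  1P = (16, 5)
  2P = (3, 9)
  3P = (11, 11)
  4P = (17, 0)
Match found at i = 4.

k = 4


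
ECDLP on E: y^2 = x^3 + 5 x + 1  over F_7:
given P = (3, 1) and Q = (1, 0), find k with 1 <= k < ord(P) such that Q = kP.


Enumerate multiples of P until we hit Q = (1, 0):
  1P = (3, 1)
  2P = (5, 2)
  3P = (1, 0)
Match found at i = 3.

k = 3


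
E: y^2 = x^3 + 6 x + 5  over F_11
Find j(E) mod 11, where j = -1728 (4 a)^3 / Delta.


Delta = -16(4 a^3 + 27 b^2) mod 11 = 5
-1728 * (4 a)^3 = -1728 * (4*6)^3 mod 11 = 3
j = 3 * 5^(-1) mod 11 = 5

j = 5 (mod 11)


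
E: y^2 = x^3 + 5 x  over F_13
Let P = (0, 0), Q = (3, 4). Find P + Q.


P != Q, so use the chord formula.
s = (y2 - y1) / (x2 - x1) = (4) / (3) mod 13 = 10
x3 = s^2 - x1 - x2 mod 13 = 10^2 - 0 - 3 = 6
y3 = s (x1 - x3) - y1 mod 13 = 10 * (0 - 6) - 0 = 5

P + Q = (6, 5)


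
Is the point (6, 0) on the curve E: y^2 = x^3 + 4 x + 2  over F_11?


Check whether y^2 = x^3 + 4 x + 2 (mod 11) for (x, y) = (6, 0).
LHS: y^2 = 0^2 mod 11 = 0
RHS: x^3 + 4 x + 2 = 6^3 + 4*6 + 2 mod 11 = 0
LHS = RHS

Yes, on the curve


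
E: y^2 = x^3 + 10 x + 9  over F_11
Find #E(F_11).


For each x in F_11, count y with y^2 = x^3 + 10 x + 9 mod 11:
  x = 0: RHS = 9, y in [3, 8]  -> 2 point(s)
  x = 1: RHS = 9, y in [3, 8]  -> 2 point(s)
  x = 2: RHS = 4, y in [2, 9]  -> 2 point(s)
  x = 3: RHS = 0, y in [0]  -> 1 point(s)
  x = 4: RHS = 3, y in [5, 6]  -> 2 point(s)
  x = 7: RHS = 4, y in [2, 9]  -> 2 point(s)
  x = 9: RHS = 3, y in [5, 6]  -> 2 point(s)
  x = 10: RHS = 9, y in [3, 8]  -> 2 point(s)
Affine points: 15. Add the point at infinity: total = 16.

#E(F_11) = 16


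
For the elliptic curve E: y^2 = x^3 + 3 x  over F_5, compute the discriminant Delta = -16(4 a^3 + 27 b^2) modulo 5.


4 a^3 + 27 b^2 = 4*3^3 + 27*0^2 = 108 + 0 = 108
Delta = -16 * (108) = -1728
Delta mod 5 = 2

Delta = 2 (mod 5)


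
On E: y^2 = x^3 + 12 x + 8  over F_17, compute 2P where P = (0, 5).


Doubling: s = (3 x1^2 + a) / (2 y1)
s = (3*0^2 + 12) / (2*5) mod 17 = 8
x3 = s^2 - 2 x1 mod 17 = 8^2 - 2*0 = 13
y3 = s (x1 - x3) - y1 mod 17 = 8 * (0 - 13) - 5 = 10

2P = (13, 10)


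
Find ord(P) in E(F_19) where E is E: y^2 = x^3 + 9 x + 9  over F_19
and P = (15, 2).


Compute successive multiples of P until we hit O:
  1P = (15, 2)
  2P = (8, 17)
  3P = (13, 10)
  4P = (7, 4)
  5P = (3, 14)
  6P = (2, 4)
  7P = (0, 3)
  8P = (10, 4)
  ... (continuing to 18P)
  18P = O

ord(P) = 18


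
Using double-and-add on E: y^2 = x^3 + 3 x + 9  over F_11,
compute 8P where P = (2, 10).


k = 8 = 1000_2 (binary, LSB first: 0001)
Double-and-add from P = (2, 10):
  bit 0 = 0: acc unchanged = O
  bit 1 = 0: acc unchanged = O
  bit 2 = 0: acc unchanged = O
  bit 3 = 1: acc = O + (10, 7) = (10, 7)

8P = (10, 7)


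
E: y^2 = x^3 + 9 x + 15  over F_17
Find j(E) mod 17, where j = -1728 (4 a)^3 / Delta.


Delta = -16(4 a^3 + 27 b^2) mod 17 = 15
-1728 * (4 a)^3 = -1728 * (4*9)^3 mod 17 = 14
j = 14 * 15^(-1) mod 17 = 10

j = 10 (mod 17)


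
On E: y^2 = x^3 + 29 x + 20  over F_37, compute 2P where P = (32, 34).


Doubling: s = (3 x1^2 + a) / (2 y1)
s = (3*32^2 + 29) / (2*34) mod 37 = 32
x3 = s^2 - 2 x1 mod 37 = 32^2 - 2*32 = 35
y3 = s (x1 - x3) - y1 mod 37 = 32 * (32 - 35) - 34 = 18

2P = (35, 18)


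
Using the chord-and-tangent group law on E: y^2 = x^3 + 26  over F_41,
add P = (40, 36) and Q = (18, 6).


P != Q, so use the chord formula.
s = (y2 - y1) / (x2 - x1) = (11) / (19) mod 41 = 20
x3 = s^2 - x1 - x2 mod 41 = 20^2 - 40 - 18 = 14
y3 = s (x1 - x3) - y1 mod 41 = 20 * (40 - 14) - 36 = 33

P + Q = (14, 33)


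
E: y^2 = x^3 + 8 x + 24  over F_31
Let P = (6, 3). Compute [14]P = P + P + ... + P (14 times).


k = 14 = 1110_2 (binary, LSB first: 0111)
Double-and-add from P = (6, 3):
  bit 0 = 0: acc unchanged = O
  bit 1 = 1: acc = O + (7, 19) = (7, 19)
  bit 2 = 1: acc = (7, 19) + (17, 12) = (14, 20)
  bit 3 = 1: acc = (14, 20) + (29, 0) = (7, 12)

14P = (7, 12)


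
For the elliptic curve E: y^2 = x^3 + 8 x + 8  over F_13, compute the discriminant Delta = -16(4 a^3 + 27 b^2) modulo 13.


4 a^3 + 27 b^2 = 4*8^3 + 27*8^2 = 2048 + 1728 = 3776
Delta = -16 * (3776) = -60416
Delta mod 13 = 8

Delta = 8 (mod 13)


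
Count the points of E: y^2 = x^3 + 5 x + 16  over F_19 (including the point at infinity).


For each x in F_19, count y with y^2 = x^3 + 5 x + 16 mod 19:
  x = 0: RHS = 16, y in [4, 15]  -> 2 point(s)
  x = 3: RHS = 1, y in [1, 18]  -> 2 point(s)
  x = 4: RHS = 5, y in [9, 10]  -> 2 point(s)
  x = 8: RHS = 17, y in [6, 13]  -> 2 point(s)
  x = 9: RHS = 11, y in [7, 12]  -> 2 point(s)
  x = 13: RHS = 17, y in [6, 13]  -> 2 point(s)
  x = 17: RHS = 17, y in [6, 13]  -> 2 point(s)
Affine points: 14. Add the point at infinity: total = 15.

#E(F_19) = 15


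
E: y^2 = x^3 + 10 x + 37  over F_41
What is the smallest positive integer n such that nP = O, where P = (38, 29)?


Compute successive multiples of P until we hit O:
  1P = (38, 29)
  2P = (14, 16)
  3P = (12, 9)
  4P = (11, 17)
  5P = (17, 35)
  6P = (7, 9)
  7P = (0, 18)
  8P = (21, 18)
  ... (continuing to 35P)
  35P = O

ord(P) = 35


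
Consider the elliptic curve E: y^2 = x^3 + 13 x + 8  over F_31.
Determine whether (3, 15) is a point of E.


Check whether y^2 = x^3 + 13 x + 8 (mod 31) for (x, y) = (3, 15).
LHS: y^2 = 15^2 mod 31 = 8
RHS: x^3 + 13 x + 8 = 3^3 + 13*3 + 8 mod 31 = 12
LHS != RHS

No, not on the curve


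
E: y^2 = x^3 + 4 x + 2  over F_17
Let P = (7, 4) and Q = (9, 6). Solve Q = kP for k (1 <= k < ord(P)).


Enumerate multiples of P until we hit Q = (9, 6):
  1P = (7, 4)
  2P = (2, 16)
  3P = (9, 11)
  4P = (9, 6)
Match found at i = 4.

k = 4


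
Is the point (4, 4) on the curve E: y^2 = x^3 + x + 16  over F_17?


Check whether y^2 = x^3 + 1 x + 16 (mod 17) for (x, y) = (4, 4).
LHS: y^2 = 4^2 mod 17 = 16
RHS: x^3 + 1 x + 16 = 4^3 + 1*4 + 16 mod 17 = 16
LHS = RHS

Yes, on the curve


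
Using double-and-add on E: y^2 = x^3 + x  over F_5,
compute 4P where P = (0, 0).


k = 4 = 100_2 (binary, LSB first: 001)
Double-and-add from P = (0, 0):
  bit 0 = 0: acc unchanged = O
  bit 1 = 0: acc unchanged = O
  bit 2 = 1: acc = O + O = O

4P = O


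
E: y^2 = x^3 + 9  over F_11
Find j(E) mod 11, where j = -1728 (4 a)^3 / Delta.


Delta = -16(4 a^3 + 27 b^2) mod 11 = 10
-1728 * (4 a)^3 = -1728 * (4*0)^3 mod 11 = 0
j = 0 * 10^(-1) mod 11 = 0

j = 0 (mod 11)


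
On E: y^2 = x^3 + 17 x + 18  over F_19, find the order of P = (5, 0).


Compute successive multiples of P until we hit O:
  1P = (5, 0)
  2P = O

ord(P) = 2


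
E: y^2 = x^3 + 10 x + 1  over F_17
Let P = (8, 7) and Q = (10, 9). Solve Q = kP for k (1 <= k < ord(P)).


Enumerate multiples of P until we hit Q = (10, 9):
  1P = (8, 7)
  2P = (9, 15)
  3P = (13, 4)
  4P = (12, 9)
  5P = (10, 9)
Match found at i = 5.

k = 5


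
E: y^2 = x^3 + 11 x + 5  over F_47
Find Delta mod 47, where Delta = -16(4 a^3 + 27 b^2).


4 a^3 + 27 b^2 = 4*11^3 + 27*5^2 = 5324 + 675 = 5999
Delta = -16 * (5999) = -95984
Delta mod 47 = 37

Delta = 37 (mod 47)


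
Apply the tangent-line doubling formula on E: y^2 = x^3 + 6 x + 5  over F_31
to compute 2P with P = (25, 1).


Doubling: s = (3 x1^2 + a) / (2 y1)
s = (3*25^2 + 6) / (2*1) mod 31 = 26
x3 = s^2 - 2 x1 mod 31 = 26^2 - 2*25 = 6
y3 = s (x1 - x3) - y1 mod 31 = 26 * (25 - 6) - 1 = 28

2P = (6, 28)


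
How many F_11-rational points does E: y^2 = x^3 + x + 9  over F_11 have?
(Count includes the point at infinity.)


For each x in F_11, count y with y^2 = x^3 + 1 x + 9 mod 11:
  x = 0: RHS = 9, y in [3, 8]  -> 2 point(s)
  x = 1: RHS = 0, y in [0]  -> 1 point(s)
  x = 4: RHS = 0, y in [0]  -> 1 point(s)
  x = 6: RHS = 0, y in [0]  -> 1 point(s)
  x = 8: RHS = 1, y in [1, 10]  -> 2 point(s)
Affine points: 7. Add the point at infinity: total = 8.

#E(F_11) = 8


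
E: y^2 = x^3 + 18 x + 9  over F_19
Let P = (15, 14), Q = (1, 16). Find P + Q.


P != Q, so use the chord formula.
s = (y2 - y1) / (x2 - x1) = (2) / (5) mod 19 = 8
x3 = s^2 - x1 - x2 mod 19 = 8^2 - 15 - 1 = 10
y3 = s (x1 - x3) - y1 mod 19 = 8 * (15 - 10) - 14 = 7

P + Q = (10, 7)


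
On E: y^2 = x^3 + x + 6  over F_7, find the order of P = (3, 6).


Compute successive multiples of P until we hit O:
  1P = (3, 6)
  2P = (1, 1)
  3P = (4, 2)
  4P = (2, 4)
  5P = (6, 2)
  6P = (6, 5)
  7P = (2, 3)
  8P = (4, 5)
  ... (continuing to 11P)
  11P = O

ord(P) = 11


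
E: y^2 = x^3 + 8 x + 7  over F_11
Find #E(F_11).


For each x in F_11, count y with y^2 = x^3 + 8 x + 7 mod 11:
  x = 1: RHS = 5, y in [4, 7]  -> 2 point(s)
  x = 2: RHS = 9, y in [3, 8]  -> 2 point(s)
  x = 3: RHS = 3, y in [5, 6]  -> 2 point(s)
  x = 4: RHS = 4, y in [2, 9]  -> 2 point(s)
  x = 8: RHS = 0, y in [0]  -> 1 point(s)
  x = 9: RHS = 5, y in [4, 7]  -> 2 point(s)
  x = 10: RHS = 9, y in [3, 8]  -> 2 point(s)
Affine points: 13. Add the point at infinity: total = 14.

#E(F_11) = 14


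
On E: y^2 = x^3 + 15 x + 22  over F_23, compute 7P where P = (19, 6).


k = 7 = 111_2 (binary, LSB first: 111)
Double-and-add from P = (19, 6):
  bit 0 = 1: acc = O + (19, 6) = (19, 6)
  bit 1 = 1: acc = (19, 6) + (14, 3) = (6, 11)
  bit 2 = 1: acc = (6, 11) + (4, 13) = (14, 20)

7P = (14, 20)


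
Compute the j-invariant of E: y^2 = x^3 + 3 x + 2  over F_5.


Delta = -16(4 a^3 + 27 b^2) mod 5 = 4
-1728 * (4 a)^3 = -1728 * (4*3)^3 mod 5 = 1
j = 1 * 4^(-1) mod 5 = 4

j = 4 (mod 5)


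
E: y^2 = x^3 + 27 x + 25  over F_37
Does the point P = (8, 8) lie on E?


Check whether y^2 = x^3 + 27 x + 25 (mod 37) for (x, y) = (8, 8).
LHS: y^2 = 8^2 mod 37 = 27
RHS: x^3 + 27 x + 25 = 8^3 + 27*8 + 25 mod 37 = 13
LHS != RHS

No, not on the curve


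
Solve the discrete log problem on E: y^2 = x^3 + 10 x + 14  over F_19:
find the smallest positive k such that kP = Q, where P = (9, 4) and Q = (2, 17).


Enumerate multiples of P until we hit Q = (2, 17):
  1P = (9, 4)
  2P = (17, 9)
  3P = (2, 17)
Match found at i = 3.

k = 3


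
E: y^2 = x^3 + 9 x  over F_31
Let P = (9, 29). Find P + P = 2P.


Doubling: s = (3 x1^2 + a) / (2 y1)
s = (3*9^2 + 9) / (2*29) mod 31 = 30
x3 = s^2 - 2 x1 mod 31 = 30^2 - 2*9 = 14
y3 = s (x1 - x3) - y1 mod 31 = 30 * (9 - 14) - 29 = 7

2P = (14, 7)


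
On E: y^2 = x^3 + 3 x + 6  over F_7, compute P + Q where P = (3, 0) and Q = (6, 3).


P != Q, so use the chord formula.
s = (y2 - y1) / (x2 - x1) = (3) / (3) mod 7 = 1
x3 = s^2 - x1 - x2 mod 7 = 1^2 - 3 - 6 = 6
y3 = s (x1 - x3) - y1 mod 7 = 1 * (3 - 6) - 0 = 4

P + Q = (6, 4)


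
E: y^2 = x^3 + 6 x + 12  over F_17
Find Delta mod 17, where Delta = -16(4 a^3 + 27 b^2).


4 a^3 + 27 b^2 = 4*6^3 + 27*12^2 = 864 + 3888 = 4752
Delta = -16 * (4752) = -76032
Delta mod 17 = 9

Delta = 9 (mod 17)


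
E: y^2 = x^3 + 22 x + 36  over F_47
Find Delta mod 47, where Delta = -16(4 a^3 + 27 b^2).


4 a^3 + 27 b^2 = 4*22^3 + 27*36^2 = 42592 + 34992 = 77584
Delta = -16 * (77584) = -1241344
Delta mod 47 = 20

Delta = 20 (mod 47)


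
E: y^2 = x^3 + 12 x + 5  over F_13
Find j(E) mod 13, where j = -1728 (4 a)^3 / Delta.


Delta = -16(4 a^3 + 27 b^2) mod 13 = 2
-1728 * (4 a)^3 = -1728 * (4*12)^3 mod 13 = 1
j = 1 * 2^(-1) mod 13 = 7

j = 7 (mod 13)


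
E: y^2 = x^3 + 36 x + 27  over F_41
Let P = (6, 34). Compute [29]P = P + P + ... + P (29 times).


k = 29 = 11101_2 (binary, LSB first: 10111)
Double-and-add from P = (6, 34):
  bit 0 = 1: acc = O + (6, 34) = (6, 34)
  bit 1 = 0: acc unchanged = (6, 34)
  bit 2 = 1: acc = (6, 34) + (31, 15) = (36, 38)
  bit 3 = 1: acc = (36, 38) + (29, 32) = (1, 33)
  bit 4 = 1: acc = (1, 33) + (3, 30) = (29, 9)

29P = (29, 9)


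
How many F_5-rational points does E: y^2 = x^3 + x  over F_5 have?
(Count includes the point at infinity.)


For each x in F_5, count y with y^2 = x^3 + 1 x + 0 mod 5:
  x = 0: RHS = 0, y in [0]  -> 1 point(s)
  x = 2: RHS = 0, y in [0]  -> 1 point(s)
  x = 3: RHS = 0, y in [0]  -> 1 point(s)
Affine points: 3. Add the point at infinity: total = 4.

#E(F_5) = 4


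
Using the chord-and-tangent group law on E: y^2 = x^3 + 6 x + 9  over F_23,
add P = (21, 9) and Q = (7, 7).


P != Q, so use the chord formula.
s = (y2 - y1) / (x2 - x1) = (21) / (9) mod 23 = 10
x3 = s^2 - x1 - x2 mod 23 = 10^2 - 21 - 7 = 3
y3 = s (x1 - x3) - y1 mod 23 = 10 * (21 - 3) - 9 = 10

P + Q = (3, 10)


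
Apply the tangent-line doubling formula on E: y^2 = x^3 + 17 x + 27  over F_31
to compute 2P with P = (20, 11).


Doubling: s = (3 x1^2 + a) / (2 y1)
s = (3*20^2 + 17) / (2*11) mod 31 = 6
x3 = s^2 - 2 x1 mod 31 = 6^2 - 2*20 = 27
y3 = s (x1 - x3) - y1 mod 31 = 6 * (20 - 27) - 11 = 9

2P = (27, 9)


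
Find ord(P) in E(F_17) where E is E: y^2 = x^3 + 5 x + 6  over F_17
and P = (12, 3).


Compute successive multiples of P until we hit O:
  1P = (12, 3)
  2P = (14, 10)
  3P = (16, 0)
  4P = (14, 7)
  5P = (12, 14)
  6P = O

ord(P) = 6


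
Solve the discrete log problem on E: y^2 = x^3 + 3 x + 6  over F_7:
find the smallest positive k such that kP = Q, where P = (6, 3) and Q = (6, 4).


Enumerate multiples of P until we hit Q = (6, 4):
  1P = (6, 3)
  2P = (3, 0)
  3P = (6, 4)
Match found at i = 3.

k = 3


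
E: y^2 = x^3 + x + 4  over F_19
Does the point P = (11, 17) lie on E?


Check whether y^2 = x^3 + 1 x + 4 (mod 19) for (x, y) = (11, 17).
LHS: y^2 = 17^2 mod 19 = 4
RHS: x^3 + 1 x + 4 = 11^3 + 1*11 + 4 mod 19 = 16
LHS != RHS

No, not on the curve


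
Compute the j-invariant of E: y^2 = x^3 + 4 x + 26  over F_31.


Delta = -16(4 a^3 + 27 b^2) mod 31 = 15
-1728 * (4 a)^3 = -1728 * (4*4)^3 mod 31 = 1
j = 1 * 15^(-1) mod 31 = 29

j = 29 (mod 31)


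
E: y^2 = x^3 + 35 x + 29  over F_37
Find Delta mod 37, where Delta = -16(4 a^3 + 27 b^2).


4 a^3 + 27 b^2 = 4*35^3 + 27*29^2 = 171500 + 22707 = 194207
Delta = -16 * (194207) = -3107312
Delta mod 37 = 22

Delta = 22 (mod 37)


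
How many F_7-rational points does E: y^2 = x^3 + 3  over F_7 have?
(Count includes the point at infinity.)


For each x in F_7, count y with y^2 = x^3 + 0 x + 3 mod 7:
  x = 1: RHS = 4, y in [2, 5]  -> 2 point(s)
  x = 2: RHS = 4, y in [2, 5]  -> 2 point(s)
  x = 3: RHS = 2, y in [3, 4]  -> 2 point(s)
  x = 4: RHS = 4, y in [2, 5]  -> 2 point(s)
  x = 5: RHS = 2, y in [3, 4]  -> 2 point(s)
  x = 6: RHS = 2, y in [3, 4]  -> 2 point(s)
Affine points: 12. Add the point at infinity: total = 13.

#E(F_7) = 13


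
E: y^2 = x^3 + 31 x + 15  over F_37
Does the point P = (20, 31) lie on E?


Check whether y^2 = x^3 + 31 x + 15 (mod 37) for (x, y) = (20, 31).
LHS: y^2 = 31^2 mod 37 = 36
RHS: x^3 + 31 x + 15 = 20^3 + 31*20 + 15 mod 37 = 14
LHS != RHS

No, not on the curve


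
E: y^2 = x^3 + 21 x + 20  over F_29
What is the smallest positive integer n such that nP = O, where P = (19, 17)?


Compute successive multiples of P until we hit O:
  1P = (19, 17)
  2P = (19, 12)
  3P = O

ord(P) = 3


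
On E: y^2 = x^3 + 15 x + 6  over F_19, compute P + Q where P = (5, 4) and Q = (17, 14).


P != Q, so use the chord formula.
s = (y2 - y1) / (x2 - x1) = (10) / (12) mod 19 = 4
x3 = s^2 - x1 - x2 mod 19 = 4^2 - 5 - 17 = 13
y3 = s (x1 - x3) - y1 mod 19 = 4 * (5 - 13) - 4 = 2

P + Q = (13, 2)


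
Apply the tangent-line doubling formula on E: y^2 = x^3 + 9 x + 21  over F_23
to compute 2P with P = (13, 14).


Doubling: s = (3 x1^2 + a) / (2 y1)
s = (3*13^2 + 9) / (2*14) mod 23 = 2
x3 = s^2 - 2 x1 mod 23 = 2^2 - 2*13 = 1
y3 = s (x1 - x3) - y1 mod 23 = 2 * (13 - 1) - 14 = 10

2P = (1, 10)


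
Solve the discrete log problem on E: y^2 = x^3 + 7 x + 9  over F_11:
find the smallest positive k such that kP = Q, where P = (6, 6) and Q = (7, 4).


Enumerate multiples of P until we hit Q = (7, 4):
  1P = (6, 6)
  2P = (2, 3)
  3P = (7, 7)
  4P = (10, 1)
  5P = (0, 3)
  6P = (8, 4)
  7P = (9, 8)
  8P = (5, 2)
  9P = (5, 9)
  10P = (9, 3)
  11P = (8, 7)
  12P = (0, 8)
  13P = (10, 10)
  14P = (7, 4)
Match found at i = 14.

k = 14


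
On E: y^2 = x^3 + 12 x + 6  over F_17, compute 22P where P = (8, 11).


k = 22 = 10110_2 (binary, LSB first: 01101)
Double-and-add from P = (8, 11):
  bit 0 = 0: acc unchanged = O
  bit 1 = 1: acc = O + (1, 6) = (1, 6)
  bit 2 = 1: acc = (1, 6) + (7, 12) = (10, 2)
  bit 3 = 0: acc unchanged = (10, 2)
  bit 4 = 1: acc = (10, 2) + (15, 5) = (8, 6)

22P = (8, 6)


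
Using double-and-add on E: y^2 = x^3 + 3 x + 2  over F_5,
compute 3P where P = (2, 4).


k = 3 = 11_2 (binary, LSB first: 11)
Double-and-add from P = (2, 4):
  bit 0 = 1: acc = O + (2, 4) = (2, 4)
  bit 1 = 1: acc = (2, 4) + (1, 1) = (1, 4)

3P = (1, 4)


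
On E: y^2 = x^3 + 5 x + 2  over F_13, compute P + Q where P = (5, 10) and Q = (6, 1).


P != Q, so use the chord formula.
s = (y2 - y1) / (x2 - x1) = (4) / (1) mod 13 = 4
x3 = s^2 - x1 - x2 mod 13 = 4^2 - 5 - 6 = 5
y3 = s (x1 - x3) - y1 mod 13 = 4 * (5 - 5) - 10 = 3

P + Q = (5, 3)


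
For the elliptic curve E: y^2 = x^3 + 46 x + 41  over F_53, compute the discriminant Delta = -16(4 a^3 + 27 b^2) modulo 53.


4 a^3 + 27 b^2 = 4*46^3 + 27*41^2 = 389344 + 45387 = 434731
Delta = -16 * (434731) = -6955696
Delta mod 53 = 24

Delta = 24 (mod 53)


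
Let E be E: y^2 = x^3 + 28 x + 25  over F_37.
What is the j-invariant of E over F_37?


Delta = -16(4 a^3 + 27 b^2) mod 37 = 25
-1728 * (4 a)^3 = -1728 * (4*28)^3 mod 37 = 11
j = 11 * 25^(-1) mod 37 = 33

j = 33 (mod 37)


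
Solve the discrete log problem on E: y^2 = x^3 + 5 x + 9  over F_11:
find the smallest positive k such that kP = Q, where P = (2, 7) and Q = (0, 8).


Enumerate multiples of P until we hit Q = (0, 8):
  1P = (2, 7)
  2P = (0, 8)
Match found at i = 2.

k = 2


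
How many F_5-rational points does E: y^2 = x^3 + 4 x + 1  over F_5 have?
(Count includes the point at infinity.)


For each x in F_5, count y with y^2 = x^3 + 4 x + 1 mod 5:
  x = 0: RHS = 1, y in [1, 4]  -> 2 point(s)
  x = 1: RHS = 1, y in [1, 4]  -> 2 point(s)
  x = 3: RHS = 0, y in [0]  -> 1 point(s)
  x = 4: RHS = 1, y in [1, 4]  -> 2 point(s)
Affine points: 7. Add the point at infinity: total = 8.

#E(F_5) = 8


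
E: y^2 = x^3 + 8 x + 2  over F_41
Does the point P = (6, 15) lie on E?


Check whether y^2 = x^3 + 8 x + 2 (mod 41) for (x, y) = (6, 15).
LHS: y^2 = 15^2 mod 41 = 20
RHS: x^3 + 8 x + 2 = 6^3 + 8*6 + 2 mod 41 = 20
LHS = RHS

Yes, on the curve


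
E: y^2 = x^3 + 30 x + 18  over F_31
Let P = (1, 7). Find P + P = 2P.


Doubling: s = (3 x1^2 + a) / (2 y1)
s = (3*1^2 + 30) / (2*7) mod 31 = 9
x3 = s^2 - 2 x1 mod 31 = 9^2 - 2*1 = 17
y3 = s (x1 - x3) - y1 mod 31 = 9 * (1 - 17) - 7 = 4

2P = (17, 4)


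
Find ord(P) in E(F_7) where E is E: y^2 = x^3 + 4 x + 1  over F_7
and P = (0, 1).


Compute successive multiples of P until we hit O:
  1P = (0, 1)
  2P = (4, 5)
  3P = (4, 2)
  4P = (0, 6)
  5P = O

ord(P) = 5


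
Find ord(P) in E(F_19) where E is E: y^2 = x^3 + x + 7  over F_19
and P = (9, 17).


Compute successive multiples of P until we hit O:
  1P = (9, 17)
  2P = (17, 15)
  3P = (18, 9)
  4P = (1, 16)
  5P = (1, 3)
  6P = (18, 10)
  7P = (17, 4)
  8P = (9, 2)
  ... (continuing to 9P)
  9P = O

ord(P) = 9


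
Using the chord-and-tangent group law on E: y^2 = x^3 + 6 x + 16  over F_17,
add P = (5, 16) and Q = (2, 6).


P != Q, so use the chord formula.
s = (y2 - y1) / (x2 - x1) = (7) / (14) mod 17 = 9
x3 = s^2 - x1 - x2 mod 17 = 9^2 - 5 - 2 = 6
y3 = s (x1 - x3) - y1 mod 17 = 9 * (5 - 6) - 16 = 9

P + Q = (6, 9)


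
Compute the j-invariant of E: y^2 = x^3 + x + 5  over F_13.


Delta = -16(4 a^3 + 27 b^2) mod 13 = 4
-1728 * (4 a)^3 = -1728 * (4*1)^3 mod 13 = 12
j = 12 * 4^(-1) mod 13 = 3

j = 3 (mod 13)


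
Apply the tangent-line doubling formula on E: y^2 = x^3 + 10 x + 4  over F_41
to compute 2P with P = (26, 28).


Doubling: s = (3 x1^2 + a) / (2 y1)
s = (3*26^2 + 10) / (2*28) mod 41 = 32
x3 = s^2 - 2 x1 mod 41 = 32^2 - 2*26 = 29
y3 = s (x1 - x3) - y1 mod 41 = 32 * (26 - 29) - 28 = 40

2P = (29, 40)


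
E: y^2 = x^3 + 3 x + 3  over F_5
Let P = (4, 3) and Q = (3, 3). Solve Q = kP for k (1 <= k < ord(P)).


Enumerate multiples of P until we hit Q = (3, 3):
  1P = (4, 3)
  2P = (3, 3)
Match found at i = 2.

k = 2


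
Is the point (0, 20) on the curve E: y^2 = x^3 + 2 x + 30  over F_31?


Check whether y^2 = x^3 + 2 x + 30 (mod 31) for (x, y) = (0, 20).
LHS: y^2 = 20^2 mod 31 = 28
RHS: x^3 + 2 x + 30 = 0^3 + 2*0 + 30 mod 31 = 30
LHS != RHS

No, not on the curve


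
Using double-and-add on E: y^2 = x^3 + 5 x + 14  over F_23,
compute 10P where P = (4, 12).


k = 10 = 1010_2 (binary, LSB first: 0101)
Double-and-add from P = (4, 12):
  bit 0 = 0: acc unchanged = O
  bit 1 = 1: acc = O + (18, 5) = (18, 5)
  bit 2 = 0: acc unchanged = (18, 5)
  bit 3 = 1: acc = (18, 5) + (2, 20) = (9, 11)

10P = (9, 11)


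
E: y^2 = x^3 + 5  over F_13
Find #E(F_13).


For each x in F_13, count y with y^2 = x^3 + 0 x + 5 mod 13:
  x = 2: RHS = 0, y in [0]  -> 1 point(s)
  x = 4: RHS = 4, y in [2, 11]  -> 2 point(s)
  x = 5: RHS = 0, y in [0]  -> 1 point(s)
  x = 6: RHS = 0, y in [0]  -> 1 point(s)
  x = 7: RHS = 10, y in [6, 7]  -> 2 point(s)
  x = 8: RHS = 10, y in [6, 7]  -> 2 point(s)
  x = 10: RHS = 4, y in [2, 11]  -> 2 point(s)
  x = 11: RHS = 10, y in [6, 7]  -> 2 point(s)
  x = 12: RHS = 4, y in [2, 11]  -> 2 point(s)
Affine points: 15. Add the point at infinity: total = 16.

#E(F_13) = 16
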